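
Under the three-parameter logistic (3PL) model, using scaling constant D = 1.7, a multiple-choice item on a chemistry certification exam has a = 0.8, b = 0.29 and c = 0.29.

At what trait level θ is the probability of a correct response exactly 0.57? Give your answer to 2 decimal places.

-0.03

P(θ) = c + (1 − c) · 1 / (1 + exp(−D·a(θ − b)))
Remove guessing floor: (0.57 − 0.29)/(1 − 0.29) = 0.3944
logit = ln(0.3944/0.6056) = -0.4290
θ = b + logit/(1.7·a) = 0.29 + (-0.4290)/1.3600 = -0.0254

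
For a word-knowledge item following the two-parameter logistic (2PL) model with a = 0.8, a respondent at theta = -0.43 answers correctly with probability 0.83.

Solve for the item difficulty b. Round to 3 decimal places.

P(theta) = 1 / (1 + exp(−a(theta − b)))
logit(0.83) = ln(0.83/0.17) = 1.5856
b = theta − logit/(a) = -0.43 − 1.5856/0.8000 = -2.4120

-2.412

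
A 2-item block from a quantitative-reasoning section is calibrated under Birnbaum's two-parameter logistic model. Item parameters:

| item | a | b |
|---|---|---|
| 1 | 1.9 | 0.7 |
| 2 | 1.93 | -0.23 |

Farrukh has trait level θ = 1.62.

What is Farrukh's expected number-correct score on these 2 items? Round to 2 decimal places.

P(θ) = 1 / (1 + exp(−a(θ − b)))
P_1 = 1/(1+e^{-1.7480}) = 0.8517
P_2 = 1/(1+e^{-3.5705}) = 0.9726
E[score] = 0.8517 + 0.9726 = 1.8243

1.82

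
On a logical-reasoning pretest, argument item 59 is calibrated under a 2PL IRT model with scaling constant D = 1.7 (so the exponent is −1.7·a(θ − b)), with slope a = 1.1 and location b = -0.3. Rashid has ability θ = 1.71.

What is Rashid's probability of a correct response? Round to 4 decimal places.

P(θ) = 1 / (1 + exp(−D·a(θ − b)))
Exponent: 1.7 × 1.1 × (1.71 − (-0.3)) = 3.7587
1/(1 + e^{-3.7587}) = 0.9772
P = 0.9772

0.9772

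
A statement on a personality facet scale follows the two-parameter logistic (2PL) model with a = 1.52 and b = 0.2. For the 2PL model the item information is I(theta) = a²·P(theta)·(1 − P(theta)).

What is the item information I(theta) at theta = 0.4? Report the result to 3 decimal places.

P = 1/(1+e^{-0.3040}) = 0.5754
P(1−P) = 0.5754 × 0.4246 = 0.2443
I = a² × P(1−P) = 1.52² × 0.2443 = 0.56446

0.564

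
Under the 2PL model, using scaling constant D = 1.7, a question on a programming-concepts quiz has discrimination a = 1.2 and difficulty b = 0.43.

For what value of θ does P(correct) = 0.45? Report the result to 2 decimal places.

P(θ) = 1 / (1 + exp(−D·a(θ − b)))
logit = ln(0.4500/0.5500) = -0.2007
θ = b + logit/(1.7·a) = 0.43 + (-0.2007)/2.0400 = 0.3316

0.33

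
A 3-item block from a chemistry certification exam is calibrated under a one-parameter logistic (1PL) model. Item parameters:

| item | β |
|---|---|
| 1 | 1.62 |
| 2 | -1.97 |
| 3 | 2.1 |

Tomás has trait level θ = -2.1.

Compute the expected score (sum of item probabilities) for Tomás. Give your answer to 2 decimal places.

0.51

P(θ) = 1 / (1 + exp(−(θ − β)))
P_1 = 1/(1+e^{3.7200}) = 0.0237
P_2 = 1/(1+e^{0.1300}) = 0.4675
P_3 = 1/(1+e^{4.2000}) = 0.0148
E[score] = 0.0237 + 0.4675 + 0.0148 = 0.5060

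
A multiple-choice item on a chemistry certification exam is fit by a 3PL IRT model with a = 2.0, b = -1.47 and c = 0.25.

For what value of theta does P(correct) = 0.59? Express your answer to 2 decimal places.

P(theta) = c + (1 − c) · 1 / (1 + exp(−a(theta − b)))
Remove guessing floor: (0.59 − 0.25)/(1 − 0.25) = 0.4533
logit = ln(0.4533/0.5467) = -0.1872
theta = b + logit/(a) = -1.47 + (-0.1872)/2.0000 = -1.5636

-1.56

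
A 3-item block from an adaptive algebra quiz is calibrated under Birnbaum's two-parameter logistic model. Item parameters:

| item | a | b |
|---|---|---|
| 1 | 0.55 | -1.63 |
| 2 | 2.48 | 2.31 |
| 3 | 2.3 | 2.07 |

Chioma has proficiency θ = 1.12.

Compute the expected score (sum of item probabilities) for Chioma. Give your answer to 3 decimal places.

P(θ) = 1 / (1 + exp(−a(θ − b)))
P_1 = 1/(1+e^{-1.5125}) = 0.8194
P_2 = 1/(1+e^{2.9512}) = 0.0497
P_3 = 1/(1+e^{2.1850}) = 0.1011
E[score] = 0.8194 + 0.0497 + 0.1011 = 0.9702

0.970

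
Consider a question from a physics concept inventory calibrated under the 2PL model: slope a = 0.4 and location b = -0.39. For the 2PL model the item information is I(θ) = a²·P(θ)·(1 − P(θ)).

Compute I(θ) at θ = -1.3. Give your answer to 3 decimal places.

P = 1/(1+e^{0.3640}) = 0.4100
P(1−P) = 0.4100 × 0.5900 = 0.2419
I = a² × P(1−P) = 0.4² × 0.2419 = 0.03870

0.039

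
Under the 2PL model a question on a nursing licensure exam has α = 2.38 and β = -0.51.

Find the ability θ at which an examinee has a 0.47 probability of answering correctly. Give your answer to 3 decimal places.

-0.560

P(θ) = 1 / (1 + exp(−α(θ − β)))
logit = ln(0.4700/0.5300) = -0.1201
θ = β + logit/(α) = -0.51 + (-0.1201)/2.3800 = -0.5605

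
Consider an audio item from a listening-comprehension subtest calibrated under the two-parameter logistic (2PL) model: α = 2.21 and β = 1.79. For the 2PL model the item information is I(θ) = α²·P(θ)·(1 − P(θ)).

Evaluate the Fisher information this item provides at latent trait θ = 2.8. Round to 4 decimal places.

P = 1/(1+e^{-2.2321}) = 0.9031
P(1−P) = 0.9031 × 0.0969 = 0.0875
I = α² × P(1−P) = 2.21² × 0.0875 = 0.42743

0.4274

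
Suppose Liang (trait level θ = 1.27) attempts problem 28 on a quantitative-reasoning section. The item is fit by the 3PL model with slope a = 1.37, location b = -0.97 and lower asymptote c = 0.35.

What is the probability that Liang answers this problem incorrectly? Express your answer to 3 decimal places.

0.029

P(θ) = c + (1 − c) · 1 / (1 + exp(−a(θ − b)))
Exponent: 1.37 × (1.27 − (-0.97)) = 3.0688
1/(1 + e^{-3.0688}) = 0.9556
P = 0.35 + 0.65 × 0.9556 = 0.9711
P(incorrect) = 1 − 0.9711 = 0.0289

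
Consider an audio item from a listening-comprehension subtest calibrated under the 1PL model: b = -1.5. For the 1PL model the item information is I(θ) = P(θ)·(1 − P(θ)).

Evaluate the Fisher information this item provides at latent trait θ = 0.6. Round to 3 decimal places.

0.097

P = 1/(1+e^{-2.1000}) = 0.8909
P(1−P) = 0.8909 × 0.1091 = 0.0972
I = P(1−P) = 0.09719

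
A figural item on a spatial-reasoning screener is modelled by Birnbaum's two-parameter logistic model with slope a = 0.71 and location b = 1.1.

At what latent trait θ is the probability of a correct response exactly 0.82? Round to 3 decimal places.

3.236

P(θ) = 1 / (1 + exp(−a(θ − b)))
logit = ln(0.8200/0.1800) = 1.5163
θ = b + logit/(a) = 1.1 + 1.5163/0.7100 = 3.2357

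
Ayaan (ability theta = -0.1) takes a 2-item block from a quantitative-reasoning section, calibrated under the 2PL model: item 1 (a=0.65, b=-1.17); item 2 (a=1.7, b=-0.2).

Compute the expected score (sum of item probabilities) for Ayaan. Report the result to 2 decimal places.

1.21

P(theta) = 1 / (1 + exp(−a(theta − b)))
P_1 = 1/(1+e^{-0.6955}) = 0.6672
P_2 = 1/(1+e^{-0.1700}) = 0.5424
E[score] = 0.6672 + 0.5424 = 1.2096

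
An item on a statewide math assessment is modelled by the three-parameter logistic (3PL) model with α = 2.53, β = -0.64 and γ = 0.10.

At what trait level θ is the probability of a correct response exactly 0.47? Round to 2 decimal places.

P(θ) = γ + (1 − γ) · 1 / (1 + exp(−α(θ − β)))
Remove guessing floor: (0.47 − 0.10)/(1 − 0.10) = 0.4111
logit = ln(0.4111/0.5889) = -0.3594
θ = β + logit/(α) = -0.64 + (-0.3594)/2.5300 = -0.7820

-0.78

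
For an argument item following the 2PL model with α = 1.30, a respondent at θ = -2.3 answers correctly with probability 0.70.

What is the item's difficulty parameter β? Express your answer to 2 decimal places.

-2.95

P(θ) = 1 / (1 + exp(−α(θ − β)))
logit(0.70) = ln(0.70/0.30) = 0.8473
β = θ − logit/(α) = -2.3 − 0.8473/1.3000 = -2.9518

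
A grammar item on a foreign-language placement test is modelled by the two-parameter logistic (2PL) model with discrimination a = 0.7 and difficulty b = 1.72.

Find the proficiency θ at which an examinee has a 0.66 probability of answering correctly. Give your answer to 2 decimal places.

P(θ) = 1 / (1 + exp(−a(θ − b)))
logit = ln(0.6600/0.3400) = 0.6633
θ = b + logit/(a) = 1.72 + 0.6633/0.7000 = 2.6676

2.67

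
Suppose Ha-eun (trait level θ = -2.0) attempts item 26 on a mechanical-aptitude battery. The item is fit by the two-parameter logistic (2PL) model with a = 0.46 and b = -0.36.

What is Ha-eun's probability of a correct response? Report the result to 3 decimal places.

0.320

P(θ) = 1 / (1 + exp(−a(θ − b)))
Exponent: 0.46 × (-2.0 − (-0.36)) = -0.7544
1/(1 + e^{0.7544}) = 0.3199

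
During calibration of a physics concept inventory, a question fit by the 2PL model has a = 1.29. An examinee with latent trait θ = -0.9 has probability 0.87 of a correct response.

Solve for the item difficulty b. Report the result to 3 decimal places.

-2.374

P(θ) = 1 / (1 + exp(−a(θ − b)))
logit(0.87) = ln(0.87/0.13) = 1.9010
b = θ − logit/(a) = -0.9 − 1.9010/1.2900 = -2.3736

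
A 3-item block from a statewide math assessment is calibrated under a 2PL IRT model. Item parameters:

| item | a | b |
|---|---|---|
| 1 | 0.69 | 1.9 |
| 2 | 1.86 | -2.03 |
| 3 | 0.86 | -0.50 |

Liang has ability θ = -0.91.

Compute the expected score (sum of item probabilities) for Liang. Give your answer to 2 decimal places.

1.43

P(θ) = 1 / (1 + exp(−a(θ − b)))
P_1 = 1/(1+e^{1.9389}) = 0.1258
P_2 = 1/(1+e^{-2.0832}) = 0.8893
P_3 = 1/(1+e^{0.3526}) = 0.4128
E[score] = 0.1258 + 0.8893 + 0.4128 = 1.4278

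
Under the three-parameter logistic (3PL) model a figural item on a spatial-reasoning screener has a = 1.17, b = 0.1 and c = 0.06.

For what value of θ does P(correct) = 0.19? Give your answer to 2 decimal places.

-1.46

P(θ) = c + (1 − c) · 1 / (1 + exp(−a(θ − b)))
Remove guessing floor: (0.19 − 0.06)/(1 − 0.06) = 0.1383
logit = ln(0.1383/0.8617) = -1.8295
θ = b + logit/(a) = 0.1 + (-1.8295)/1.1700 = -1.4637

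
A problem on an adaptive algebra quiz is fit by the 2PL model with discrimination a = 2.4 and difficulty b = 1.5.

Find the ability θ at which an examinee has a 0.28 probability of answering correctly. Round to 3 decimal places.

P(θ) = 1 / (1 + exp(−a(θ − b)))
logit = ln(0.2800/0.7200) = -0.9445
θ = b + logit/(a) = 1.5 + (-0.9445)/2.4000 = 1.1065

1.106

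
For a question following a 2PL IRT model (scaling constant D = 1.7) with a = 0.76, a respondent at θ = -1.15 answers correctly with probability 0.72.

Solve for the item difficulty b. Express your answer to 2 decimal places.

-1.88

P(θ) = 1 / (1 + exp(−D·a(θ − b)))
logit(0.72) = ln(0.72/0.28) = 0.9445
b = θ − logit/(1.7·a) = -1.15 − 0.9445/1.2920 = -1.8810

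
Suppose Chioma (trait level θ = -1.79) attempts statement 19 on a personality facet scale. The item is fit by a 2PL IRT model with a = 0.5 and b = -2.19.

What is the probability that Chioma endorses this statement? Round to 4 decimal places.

P(θ) = 1 / (1 + exp(−a(θ − b)))
Exponent: 0.5 × (-1.79 − (-2.19)) = 0.2000
1/(1 + e^{-0.2000}) = 0.5498

0.5498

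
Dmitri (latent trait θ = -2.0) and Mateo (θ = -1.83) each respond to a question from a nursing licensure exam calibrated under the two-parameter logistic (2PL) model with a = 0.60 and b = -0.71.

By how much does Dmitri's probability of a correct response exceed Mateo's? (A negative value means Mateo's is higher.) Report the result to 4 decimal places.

P(θ) = 1 / (1 + exp(−a(θ − b)))
P(Dmitri) = 0.3156  [exponent -0.7740]
P(Mateo) = 0.3380  [exponent -0.6720]
Difference = 0.3156 − 0.3380 = -0.0224

-0.0224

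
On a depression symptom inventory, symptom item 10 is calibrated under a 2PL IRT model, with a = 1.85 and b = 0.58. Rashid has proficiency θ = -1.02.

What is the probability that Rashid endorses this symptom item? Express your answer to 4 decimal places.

0.0493

P(θ) = 1 / (1 + exp(−a(θ − b)))
Exponent: 1.85 × (-1.02 − 0.58) = -2.9600
1/(1 + e^{2.9600}) = 0.0493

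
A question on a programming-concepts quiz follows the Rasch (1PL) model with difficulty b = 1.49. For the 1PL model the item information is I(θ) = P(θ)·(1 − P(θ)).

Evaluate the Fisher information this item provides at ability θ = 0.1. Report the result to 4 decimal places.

0.1596

P = 1/(1+e^{1.3900}) = 0.1994
P(1−P) = 0.1994 × 0.8006 = 0.1596
I = P(1−P) = 0.15964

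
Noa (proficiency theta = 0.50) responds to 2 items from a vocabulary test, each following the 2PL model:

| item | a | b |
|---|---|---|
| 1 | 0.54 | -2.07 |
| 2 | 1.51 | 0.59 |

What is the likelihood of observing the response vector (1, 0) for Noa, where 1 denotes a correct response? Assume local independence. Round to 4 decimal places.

P(theta) = 1 / (1 + exp(−a(theta − b)))
P_1 = 1/(1+e^{-1.3878}) = 0.8002
P_2 = 1/(1+e^{0.1359}) = 0.4661
L = P_1 × (1−P_2) = 0.8002 × 0.5339 = 0.42727

0.4273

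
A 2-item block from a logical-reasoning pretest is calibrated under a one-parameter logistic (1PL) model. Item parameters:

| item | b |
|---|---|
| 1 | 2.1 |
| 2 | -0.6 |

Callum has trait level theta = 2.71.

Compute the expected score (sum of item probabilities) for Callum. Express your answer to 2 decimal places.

1.61

P(theta) = 1 / (1 + exp(−(theta − b)))
P_1 = 1/(1+e^{-0.6100}) = 0.6479
P_2 = 1/(1+e^{-3.3100}) = 0.9648
E[score] = 0.6479 + 0.9648 = 1.6127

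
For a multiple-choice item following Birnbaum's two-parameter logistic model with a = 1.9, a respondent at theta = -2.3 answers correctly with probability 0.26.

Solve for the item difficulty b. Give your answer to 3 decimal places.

P(theta) = 1 / (1 + exp(−a(theta − b)))
logit(0.26) = ln(0.26/0.74) = -1.0460
b = theta − logit/(a) = -2.3 − (-1.0460)/1.9000 = -1.7495

-1.749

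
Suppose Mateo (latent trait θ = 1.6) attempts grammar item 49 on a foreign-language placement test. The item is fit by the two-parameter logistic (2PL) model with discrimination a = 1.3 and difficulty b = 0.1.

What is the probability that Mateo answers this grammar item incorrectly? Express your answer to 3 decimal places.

P(θ) = 1 / (1 + exp(−a(θ − b)))
Exponent: 1.3 × (1.6 − 0.1) = 1.9500
1/(1 + e^{-1.9500}) = 0.8754
P(incorrect) = 1 − 0.8754 = 0.1246

0.125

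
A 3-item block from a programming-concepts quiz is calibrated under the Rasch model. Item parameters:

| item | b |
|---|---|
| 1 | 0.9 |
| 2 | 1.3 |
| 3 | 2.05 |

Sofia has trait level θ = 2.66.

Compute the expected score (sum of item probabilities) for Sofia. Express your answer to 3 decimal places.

P(θ) = 1 / (1 + exp(−(θ − b)))
P_1 = 1/(1+e^{-1.7600}) = 0.8532
P_2 = 1/(1+e^{-1.3600}) = 0.7958
P_3 = 1/(1+e^{-0.6100}) = 0.6479
E[score] = 0.8532 + 0.7958 + 0.6479 = 2.2969

2.297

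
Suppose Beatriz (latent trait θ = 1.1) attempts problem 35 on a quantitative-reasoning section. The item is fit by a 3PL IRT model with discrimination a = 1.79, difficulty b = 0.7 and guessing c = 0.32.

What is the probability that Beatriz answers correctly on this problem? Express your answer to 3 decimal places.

P(θ) = c + (1 − c) · 1 / (1 + exp(−a(θ − b)))
Exponent: 1.79 × (1.1 − 0.7) = 0.7160
1/(1 + e^{-0.7160}) = 0.6717
P = 0.32 + 0.68 × 0.6717 = 0.7768

0.777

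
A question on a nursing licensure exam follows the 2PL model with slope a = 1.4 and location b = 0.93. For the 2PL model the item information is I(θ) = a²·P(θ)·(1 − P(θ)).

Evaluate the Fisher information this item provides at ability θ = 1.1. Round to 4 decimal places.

P = 1/(1+e^{-0.2380}) = 0.5592
P(1−P) = 0.5592 × 0.4408 = 0.2465
I = a² × P(1−P) = 1.4² × 0.2465 = 0.48313

0.4831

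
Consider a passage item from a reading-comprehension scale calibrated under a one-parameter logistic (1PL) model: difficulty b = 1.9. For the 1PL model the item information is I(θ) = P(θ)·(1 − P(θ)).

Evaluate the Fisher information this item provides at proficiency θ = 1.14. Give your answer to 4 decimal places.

P = 1/(1+e^{0.7600}) = 0.3186
P(1−P) = 0.3186 × 0.6814 = 0.2171
I = P(1−P) = 0.21711

0.2171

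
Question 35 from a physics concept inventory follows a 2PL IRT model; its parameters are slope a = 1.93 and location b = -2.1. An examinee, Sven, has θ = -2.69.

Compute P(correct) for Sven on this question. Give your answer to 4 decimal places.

P(θ) = 1 / (1 + exp(−a(θ − b)))
Exponent: 1.93 × (-2.69 − (-2.1)) = -1.1387
1/(1 + e^{1.1387}) = 0.2426

0.2426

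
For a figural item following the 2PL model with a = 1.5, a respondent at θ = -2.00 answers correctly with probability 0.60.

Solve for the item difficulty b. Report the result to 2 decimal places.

P(θ) = 1 / (1 + exp(−a(θ − b)))
logit(0.60) = ln(0.60/0.40) = 0.4055
b = θ − logit/(a) = -2.00 − 0.4055/1.5000 = -2.2703

-2.27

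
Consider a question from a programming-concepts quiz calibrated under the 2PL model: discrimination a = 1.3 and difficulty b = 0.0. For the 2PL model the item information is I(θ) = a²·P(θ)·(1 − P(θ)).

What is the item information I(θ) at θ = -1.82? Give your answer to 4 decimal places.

P = 1/(1+e^{2.3660}) = 0.0858
P(1−P) = 0.0858 × 0.9142 = 0.0784
I = a² × P(1−P) = 1.3² × 0.0784 = 0.13256

0.1326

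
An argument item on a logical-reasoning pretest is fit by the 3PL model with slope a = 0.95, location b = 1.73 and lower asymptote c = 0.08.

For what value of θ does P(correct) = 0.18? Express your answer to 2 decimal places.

-0.48

P(θ) = c + (1 − c) · 1 / (1 + exp(−a(θ − b)))
Remove guessing floor: (0.18 − 0.08)/(1 − 0.08) = 0.1087
logit = ln(0.1087/0.8913) = -2.1041
θ = b + logit/(a) = 1.73 + (-2.1041)/0.9500 = -0.4849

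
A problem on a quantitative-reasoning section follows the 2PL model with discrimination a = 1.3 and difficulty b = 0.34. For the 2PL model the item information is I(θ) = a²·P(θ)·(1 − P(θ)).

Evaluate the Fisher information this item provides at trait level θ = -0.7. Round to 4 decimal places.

P = 1/(1+e^{1.3520}) = 0.2055
P(1−P) = 0.2055 × 0.7945 = 0.1633
I = a² × P(1−P) = 1.3² × 0.1633 = 0.27597

0.2760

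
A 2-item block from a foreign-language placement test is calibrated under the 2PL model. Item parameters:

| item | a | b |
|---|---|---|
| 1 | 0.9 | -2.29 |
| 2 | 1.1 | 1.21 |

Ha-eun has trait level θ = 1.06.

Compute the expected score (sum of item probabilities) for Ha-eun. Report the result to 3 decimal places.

P(θ) = 1 / (1 + exp(−a(θ − b)))
P_1 = 1/(1+e^{-3.0150}) = 0.9532
P_2 = 1/(1+e^{0.1650}) = 0.4588
E[score] = 0.9532 + 0.4588 = 1.4121

1.412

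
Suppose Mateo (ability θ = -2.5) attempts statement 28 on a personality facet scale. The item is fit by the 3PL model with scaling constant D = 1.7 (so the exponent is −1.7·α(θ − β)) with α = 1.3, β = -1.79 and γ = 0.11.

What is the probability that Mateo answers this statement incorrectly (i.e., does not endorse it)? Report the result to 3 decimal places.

P(θ) = γ + (1 − γ) · 1 / (1 + exp(−D·α(θ − β)))
Exponent: 1.7 × 1.3 × (-2.5 − (-1.79)) = -1.5691
1/(1 + e^{1.5691}) = 0.1723
P = 0.11 + 0.89 × 0.1723 = 0.2634
P(incorrect) = 1 − 0.2634 = 0.7366

0.737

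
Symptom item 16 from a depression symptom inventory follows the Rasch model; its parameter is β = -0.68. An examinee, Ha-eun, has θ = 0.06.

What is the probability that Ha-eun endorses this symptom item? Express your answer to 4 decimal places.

P(θ) = 1 / (1 + exp(−(θ − β)))
Exponent: (0.06 − (-0.68)) = 0.7400
1/(1 + e^{-0.7400}) = 0.6770
P = 0.6770

0.6770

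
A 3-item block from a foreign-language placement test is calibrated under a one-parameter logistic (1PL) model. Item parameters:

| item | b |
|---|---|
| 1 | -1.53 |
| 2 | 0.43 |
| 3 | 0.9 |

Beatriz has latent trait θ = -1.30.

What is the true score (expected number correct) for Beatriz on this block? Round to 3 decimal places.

P(θ) = 1 / (1 + exp(−(θ − b)))
P_1 = 1/(1+e^{-0.2300}) = 0.5572
P_2 = 1/(1+e^{1.7300}) = 0.1506
P_3 = 1/(1+e^{2.2000}) = 0.0998
E[score] = 0.5572 + 0.1506 + 0.0998 = 0.8076

0.808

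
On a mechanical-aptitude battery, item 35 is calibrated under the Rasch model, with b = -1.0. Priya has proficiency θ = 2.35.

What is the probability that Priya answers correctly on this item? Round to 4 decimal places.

P(θ) = 1 / (1 + exp(−(θ − b)))
Exponent: (2.35 − (-1.0)) = 3.3500
1/(1 + e^{-3.3500}) = 0.9661
P = 0.9661

0.9661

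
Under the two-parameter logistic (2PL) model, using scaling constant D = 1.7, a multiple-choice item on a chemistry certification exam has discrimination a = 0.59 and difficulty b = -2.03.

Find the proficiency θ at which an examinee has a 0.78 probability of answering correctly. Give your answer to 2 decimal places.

-0.77

P(θ) = 1 / (1 + exp(−D·a(θ − b)))
logit = ln(0.7800/0.2200) = 1.2657
θ = b + logit/(1.7·a) = -2.03 + 1.2657/1.0030 = -0.7681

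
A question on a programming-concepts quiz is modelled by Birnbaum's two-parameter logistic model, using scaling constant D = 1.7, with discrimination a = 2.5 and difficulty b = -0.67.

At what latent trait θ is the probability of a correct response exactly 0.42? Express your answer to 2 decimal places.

P(θ) = 1 / (1 + exp(−D·a(θ − b)))
logit = ln(0.4200/0.5800) = -0.3228
θ = b + logit/(1.7·a) = -0.67 + (-0.3228)/4.2500 = -0.7459

-0.75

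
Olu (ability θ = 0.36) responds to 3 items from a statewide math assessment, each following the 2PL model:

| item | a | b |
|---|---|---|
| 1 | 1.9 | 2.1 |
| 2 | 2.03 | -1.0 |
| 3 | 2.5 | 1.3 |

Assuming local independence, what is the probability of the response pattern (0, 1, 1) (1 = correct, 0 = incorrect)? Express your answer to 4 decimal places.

0.0790

P(θ) = 1 / (1 + exp(−a(θ − b)))
P_1 = 1/(1+e^{3.3060}) = 0.0354
P_2 = 1/(1+e^{-2.7608}) = 0.9405
P_3 = 1/(1+e^{2.3500}) = 0.0871
L = (1−P_1) × P_2 × P_3 = 0.9646 × 0.9405 × 0.0871 = 0.07899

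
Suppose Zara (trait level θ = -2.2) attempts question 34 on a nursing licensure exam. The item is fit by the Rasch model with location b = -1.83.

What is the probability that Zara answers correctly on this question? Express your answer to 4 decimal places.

P(θ) = 1 / (1 + exp(−(θ − b)))
Exponent: (-2.2 − (-1.83)) = -0.3700
1/(1 + e^{0.3700}) = 0.4085
P = 0.4085

0.4085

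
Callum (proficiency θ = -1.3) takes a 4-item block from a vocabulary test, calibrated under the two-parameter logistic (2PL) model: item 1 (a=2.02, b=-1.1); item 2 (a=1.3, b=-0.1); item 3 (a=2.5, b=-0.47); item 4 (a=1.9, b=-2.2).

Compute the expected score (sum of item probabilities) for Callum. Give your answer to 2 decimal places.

P(θ) = 1 / (1 + exp(−a(θ − b)))
P_1 = 1/(1+e^{0.4040}) = 0.4004
P_2 = 1/(1+e^{1.5600}) = 0.1736
P_3 = 1/(1+e^{2.0750}) = 0.1116
P_4 = 1/(1+e^{-1.7100}) = 0.8468
E[score] = 0.4004 + 0.1736 + 0.1116 + 0.8468 = 1.5324

1.53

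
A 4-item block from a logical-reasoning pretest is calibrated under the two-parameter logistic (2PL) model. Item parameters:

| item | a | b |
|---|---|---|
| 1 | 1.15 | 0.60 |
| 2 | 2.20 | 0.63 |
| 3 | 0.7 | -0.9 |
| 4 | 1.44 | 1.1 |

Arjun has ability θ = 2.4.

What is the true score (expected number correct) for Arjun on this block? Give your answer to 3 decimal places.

P(θ) = 1 / (1 + exp(−a(θ − b)))
P_1 = 1/(1+e^{-2.0700}) = 0.8880
P_2 = 1/(1+e^{-3.8940}) = 0.9800
P_3 = 1/(1+e^{-2.3100}) = 0.9097
P_4 = 1/(1+e^{-1.8720}) = 0.8667
E[score] = 0.8880 + 0.9800 + 0.9097 + 0.8667 = 3.6444

3.644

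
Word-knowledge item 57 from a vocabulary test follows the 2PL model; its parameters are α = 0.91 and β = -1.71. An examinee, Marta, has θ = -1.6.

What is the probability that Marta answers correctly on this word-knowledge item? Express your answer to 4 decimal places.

P(θ) = 1 / (1 + exp(−α(θ − β)))
Exponent: 0.91 × (-1.6 − (-1.71)) = 0.1001
1/(1 + e^{-0.1001}) = 0.5250

0.5250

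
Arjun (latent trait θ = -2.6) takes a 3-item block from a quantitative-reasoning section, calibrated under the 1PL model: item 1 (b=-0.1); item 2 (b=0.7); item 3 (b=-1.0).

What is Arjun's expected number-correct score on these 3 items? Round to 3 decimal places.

0.279

P(θ) = 1 / (1 + exp(−(θ − b)))
P_1 = 1/(1+e^{2.5000}) = 0.0759
P_2 = 1/(1+e^{3.3000}) = 0.0356
P_3 = 1/(1+e^{1.6000}) = 0.1680
E[score] = 0.0759 + 0.0356 + 0.1680 = 0.2794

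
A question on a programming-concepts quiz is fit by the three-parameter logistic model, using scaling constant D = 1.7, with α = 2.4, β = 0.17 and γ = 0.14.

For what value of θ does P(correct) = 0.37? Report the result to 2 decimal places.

-0.08

P(θ) = γ + (1 − γ) · 1 / (1 + exp(−D·α(θ − β)))
Remove guessing floor: (0.37 − 0.14)/(1 − 0.14) = 0.2674
logit = ln(0.2674/0.7326) = -1.0076
θ = β + logit/(1.7·α) = 0.17 + (-1.0076)/4.0800 = -0.0770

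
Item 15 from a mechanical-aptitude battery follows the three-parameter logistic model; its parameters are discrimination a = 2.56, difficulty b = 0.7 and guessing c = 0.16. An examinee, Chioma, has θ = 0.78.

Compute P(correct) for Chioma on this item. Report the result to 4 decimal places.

0.6229

P(θ) = c + (1 − c) · 1 / (1 + exp(−a(θ − b)))
Exponent: 2.56 × (0.78 − 0.7) = 0.2048
1/(1 + e^{-0.2048}) = 0.5510
P = 0.16 + 0.84 × 0.5510 = 0.6229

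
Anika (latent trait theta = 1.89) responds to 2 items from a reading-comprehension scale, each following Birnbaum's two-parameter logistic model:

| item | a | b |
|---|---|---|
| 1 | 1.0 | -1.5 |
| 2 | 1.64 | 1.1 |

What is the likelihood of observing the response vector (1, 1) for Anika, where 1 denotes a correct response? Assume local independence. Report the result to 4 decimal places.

P(theta) = 1 / (1 + exp(−a(theta − b)))
P_1 = 1/(1+e^{-3.3900}) = 0.9674
P_2 = 1/(1+e^{-1.2956}) = 0.7851
L = P_1 × P_2 = 0.9674 × 0.7851 = 0.75949

0.7595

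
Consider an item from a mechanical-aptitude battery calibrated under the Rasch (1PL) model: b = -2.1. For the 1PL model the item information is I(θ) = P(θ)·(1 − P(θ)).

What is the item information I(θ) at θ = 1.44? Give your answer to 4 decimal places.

P = 1/(1+e^{-3.5400}) = 0.9718
P(1−P) = 0.9718 × 0.0282 = 0.0274
I = P(1−P) = 0.02740

0.0274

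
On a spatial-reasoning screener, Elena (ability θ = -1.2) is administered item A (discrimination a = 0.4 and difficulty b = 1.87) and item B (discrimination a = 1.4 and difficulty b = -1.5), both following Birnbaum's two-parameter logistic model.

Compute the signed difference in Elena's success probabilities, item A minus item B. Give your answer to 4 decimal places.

P(θ) = 1 / (1 + exp(−a(θ − b)))
P_A = 0.2265
P_B = 0.6035
P_A − P_B = -0.3770

-0.3770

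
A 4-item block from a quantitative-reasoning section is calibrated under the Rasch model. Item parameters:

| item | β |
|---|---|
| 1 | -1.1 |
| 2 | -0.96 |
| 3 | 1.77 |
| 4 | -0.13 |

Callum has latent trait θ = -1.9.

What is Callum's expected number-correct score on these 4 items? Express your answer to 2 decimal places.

0.76

P(θ) = 1 / (1 + exp(−(θ − β)))
P_1 = 1/(1+e^{0.8000}) = 0.3100
P_2 = 1/(1+e^{0.9400}) = 0.2809
P_3 = 1/(1+e^{3.6700}) = 0.0248
P_4 = 1/(1+e^{1.7700}) = 0.1455
E[score] = 0.3100 + 0.2809 + 0.0248 + 0.1455 = 0.7613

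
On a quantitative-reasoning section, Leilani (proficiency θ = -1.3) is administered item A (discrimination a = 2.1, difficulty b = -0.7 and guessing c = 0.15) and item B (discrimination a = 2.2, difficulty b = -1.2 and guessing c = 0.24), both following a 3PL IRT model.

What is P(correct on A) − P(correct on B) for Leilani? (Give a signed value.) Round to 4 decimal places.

-0.2405

P(θ) = c + (1 − c) · 1 / (1 + exp(−a(θ − b)))
P_A = 0.3378
P_B = 0.5784
P_A − P_B = -0.2405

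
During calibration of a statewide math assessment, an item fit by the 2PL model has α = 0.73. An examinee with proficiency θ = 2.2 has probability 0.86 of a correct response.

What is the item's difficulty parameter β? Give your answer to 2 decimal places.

-0.29

P(θ) = 1 / (1 + exp(−α(θ − β)))
logit(0.86) = ln(0.86/0.14) = 1.8153
β = θ − logit/(α) = 2.2 − 1.8153/0.7300 = -0.2867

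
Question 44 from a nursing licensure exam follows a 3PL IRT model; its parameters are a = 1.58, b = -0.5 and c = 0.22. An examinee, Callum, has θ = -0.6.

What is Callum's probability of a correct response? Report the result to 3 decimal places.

0.579

P(θ) = c + (1 − c) · 1 / (1 + exp(−a(θ − b)))
Exponent: 1.58 × (-0.6 − (-0.5)) = -0.1580
1/(1 + e^{0.1580}) = 0.4606
P = 0.22 + 0.78 × 0.4606 = 0.5793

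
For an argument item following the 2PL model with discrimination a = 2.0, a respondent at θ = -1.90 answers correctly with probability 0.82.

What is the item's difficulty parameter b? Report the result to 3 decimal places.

-2.658

P(θ) = 1 / (1 + exp(−a(θ − b)))
logit(0.82) = ln(0.82/0.18) = 1.5163
b = θ − logit/(a) = -1.90 − 1.5163/2.0000 = -2.6582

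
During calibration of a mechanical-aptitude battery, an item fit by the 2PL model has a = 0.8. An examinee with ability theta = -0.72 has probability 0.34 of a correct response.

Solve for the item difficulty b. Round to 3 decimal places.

P(theta) = 1 / (1 + exp(−a(theta − b)))
logit(0.34) = ln(0.34/0.66) = -0.6633
b = theta − logit/(a) = -0.72 − (-0.6633)/0.8000 = 0.1091

0.109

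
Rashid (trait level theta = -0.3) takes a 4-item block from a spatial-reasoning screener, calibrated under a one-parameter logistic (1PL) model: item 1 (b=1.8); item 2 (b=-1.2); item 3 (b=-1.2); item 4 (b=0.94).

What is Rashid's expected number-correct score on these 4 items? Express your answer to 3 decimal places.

P(theta) = 1 / (1 + exp(−(theta − b)))
P_1 = 1/(1+e^{2.1000}) = 0.1091
P_2 = 1/(1+e^{-0.9000}) = 0.7109
P_3 = 1/(1+e^{-0.9000}) = 0.7109
P_4 = 1/(1+e^{1.2400}) = 0.2244
E[score] = 0.1091 + 0.7109 + 0.7109 + 0.2244 = 1.7554

1.755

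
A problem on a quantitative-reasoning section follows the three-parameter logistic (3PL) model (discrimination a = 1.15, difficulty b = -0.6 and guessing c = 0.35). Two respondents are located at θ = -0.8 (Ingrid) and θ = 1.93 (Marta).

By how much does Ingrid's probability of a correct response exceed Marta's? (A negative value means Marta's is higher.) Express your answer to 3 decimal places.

-0.329

P(θ) = c + (1 − c) · 1 / (1 + exp(−a(θ − b)))
P(Ingrid) = 0.6378  [exponent -0.2300]
P(Marta) = 0.9664  [exponent 2.9095]
Difference = 0.6378 − 0.9664 = -0.3286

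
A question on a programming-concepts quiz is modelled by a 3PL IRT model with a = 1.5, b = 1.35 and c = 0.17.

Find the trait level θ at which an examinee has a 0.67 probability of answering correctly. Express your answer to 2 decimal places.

P(θ) = c + (1 − c) · 1 / (1 + exp(−a(θ − b)))
Remove guessing floor: (0.67 − 0.17)/(1 − 0.17) = 0.6024
logit = ln(0.6024/0.3976) = 0.4155
θ = b + logit/(a) = 1.35 + 0.4155/1.5000 = 1.6270

1.63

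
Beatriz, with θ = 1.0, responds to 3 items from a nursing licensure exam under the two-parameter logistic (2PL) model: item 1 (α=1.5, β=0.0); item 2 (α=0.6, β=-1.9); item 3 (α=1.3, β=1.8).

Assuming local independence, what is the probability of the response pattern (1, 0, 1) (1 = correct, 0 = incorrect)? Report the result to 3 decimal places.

P(θ) = 1 / (1 + exp(−α(θ − β)))
P_1 = 1/(1+e^{-1.5000}) = 0.8176
P_2 = 1/(1+e^{-1.7400}) = 0.8507
P_3 = 1/(1+e^{1.0400}) = 0.2611
L = P_1 × (1−P_2) × P_3 = 0.8176 × 0.1493 × 0.2611 = 0.03188

0.032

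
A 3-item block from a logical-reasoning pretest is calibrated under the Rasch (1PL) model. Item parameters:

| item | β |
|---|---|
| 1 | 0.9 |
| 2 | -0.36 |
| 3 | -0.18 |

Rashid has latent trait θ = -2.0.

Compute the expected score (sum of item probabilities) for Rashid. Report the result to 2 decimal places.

0.35

P(θ) = 1 / (1 + exp(−(θ − β)))
P_1 = 1/(1+e^{2.9000}) = 0.0522
P_2 = 1/(1+e^{1.6400}) = 0.1625
P_3 = 1/(1+e^{1.8200}) = 0.1394
E[score] = 0.0522 + 0.1625 + 0.1394 = 0.3541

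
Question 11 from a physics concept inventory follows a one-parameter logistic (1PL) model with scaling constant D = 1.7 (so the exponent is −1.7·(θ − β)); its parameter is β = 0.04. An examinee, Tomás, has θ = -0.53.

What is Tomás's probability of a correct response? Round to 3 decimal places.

0.275

P(θ) = 1 / (1 + exp(−D·(θ − β)))
Exponent: 1.7 × (-0.53 − 0.04) = -0.9690
1/(1 + e^{0.9690}) = 0.2751
P = 0.2751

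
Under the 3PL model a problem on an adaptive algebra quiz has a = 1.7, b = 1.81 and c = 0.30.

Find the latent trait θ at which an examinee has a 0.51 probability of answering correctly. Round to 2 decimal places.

P(θ) = c + (1 − c) · 1 / (1 + exp(−a(θ − b)))
Remove guessing floor: (0.51 − 0.30)/(1 − 0.30) = 0.3000
logit = ln(0.3000/0.7000) = -0.8473
θ = b + logit/(a) = 1.81 + (-0.8473)/1.7000 = 1.3116

1.31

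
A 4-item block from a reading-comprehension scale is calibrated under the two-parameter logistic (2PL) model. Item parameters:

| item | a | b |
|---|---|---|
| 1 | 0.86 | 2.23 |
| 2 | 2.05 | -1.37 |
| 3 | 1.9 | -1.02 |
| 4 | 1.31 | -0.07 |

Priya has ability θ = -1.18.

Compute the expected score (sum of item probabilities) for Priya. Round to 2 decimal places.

1.26

P(θ) = 1 / (1 + exp(−a(θ − b)))
P_1 = 1/(1+e^{2.9326}) = 0.0506
P_2 = 1/(1+e^{-0.3895}) = 0.5962
P_3 = 1/(1+e^{0.3040}) = 0.4246
P_4 = 1/(1+e^{1.4541}) = 0.1894
E[score] = 0.0506 + 0.5962 + 0.4246 + 0.1894 = 1.2607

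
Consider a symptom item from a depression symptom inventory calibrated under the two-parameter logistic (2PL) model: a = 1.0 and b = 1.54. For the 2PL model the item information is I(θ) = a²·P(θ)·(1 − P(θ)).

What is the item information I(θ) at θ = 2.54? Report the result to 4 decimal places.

0.1966

P = 1/(1+e^{-1.0000}) = 0.7311
P(1−P) = 0.7311 × 0.2689 = 0.1966
I = a² × P(1−P) = 1.0² × 0.1966 = 0.19661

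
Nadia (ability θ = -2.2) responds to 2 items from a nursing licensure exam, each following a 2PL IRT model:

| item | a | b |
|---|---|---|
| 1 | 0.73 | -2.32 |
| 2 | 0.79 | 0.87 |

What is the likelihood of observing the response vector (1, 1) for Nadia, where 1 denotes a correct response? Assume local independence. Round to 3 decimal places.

P(θ) = 1 / (1 + exp(−a(θ − b)))
P_1 = 1/(1+e^{-0.0876}) = 0.5219
P_2 = 1/(1+e^{2.4253}) = 0.0813
L = P_1 × P_2 = 0.5219 × 0.0813 = 0.04241

0.042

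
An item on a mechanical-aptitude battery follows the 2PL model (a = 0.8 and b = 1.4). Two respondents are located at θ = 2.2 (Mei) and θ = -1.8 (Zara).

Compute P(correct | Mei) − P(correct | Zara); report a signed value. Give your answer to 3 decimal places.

P(θ) = 1 / (1 + exp(−a(θ − b)))
P(Mei) = 0.6548  [exponent 0.6400]
P(Zara) = 0.0718  [exponent -2.5600]
Difference = 0.6548 − 0.0718 = 0.5830

0.583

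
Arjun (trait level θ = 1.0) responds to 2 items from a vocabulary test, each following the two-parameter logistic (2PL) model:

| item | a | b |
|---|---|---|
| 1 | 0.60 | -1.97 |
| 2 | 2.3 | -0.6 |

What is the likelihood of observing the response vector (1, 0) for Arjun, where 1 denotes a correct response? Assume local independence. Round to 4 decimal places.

0.0211

P(θ) = 1 / (1 + exp(−a(θ − b)))
P_1 = 1/(1+e^{-1.7820}) = 0.8559
P_2 = 1/(1+e^{-3.6800}) = 0.9754
L = P_1 × (1−P_2) = 0.8559 × 0.0246 = 0.02106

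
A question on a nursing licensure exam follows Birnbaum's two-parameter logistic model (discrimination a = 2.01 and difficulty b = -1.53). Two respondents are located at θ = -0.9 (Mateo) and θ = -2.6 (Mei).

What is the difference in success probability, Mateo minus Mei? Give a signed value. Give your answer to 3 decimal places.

P(θ) = 1 / (1 + exp(−a(θ − b)))
P(Mateo) = 0.7801  [exponent 1.2663]
P(Mei) = 0.1043  [exponent -2.1507]
Difference = 0.7801 − 0.1043 = 0.6758

0.676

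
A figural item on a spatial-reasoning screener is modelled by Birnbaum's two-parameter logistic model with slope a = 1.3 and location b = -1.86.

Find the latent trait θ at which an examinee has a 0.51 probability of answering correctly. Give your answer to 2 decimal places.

-1.83

P(θ) = 1 / (1 + exp(−a(θ − b)))
logit = ln(0.5100/0.4900) = 0.0400
θ = b + logit/(a) = -1.86 + 0.0400/1.3000 = -1.8292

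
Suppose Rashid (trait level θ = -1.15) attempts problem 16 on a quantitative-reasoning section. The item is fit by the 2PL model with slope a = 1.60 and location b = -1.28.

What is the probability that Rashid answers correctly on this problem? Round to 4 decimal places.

0.5518

P(θ) = 1 / (1 + exp(−a(θ − b)))
Exponent: 1.60 × (-1.15 − (-1.28)) = 0.2080
1/(1 + e^{-0.2080}) = 0.5518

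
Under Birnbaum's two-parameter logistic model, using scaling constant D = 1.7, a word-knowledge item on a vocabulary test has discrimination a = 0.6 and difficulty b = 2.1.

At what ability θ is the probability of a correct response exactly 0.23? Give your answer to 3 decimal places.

0.915

P(θ) = 1 / (1 + exp(−D·a(θ − b)))
logit = ln(0.2300/0.7700) = -1.2083
θ = b + logit/(1.7·a) = 2.1 + (-1.2083)/1.0200 = 0.9154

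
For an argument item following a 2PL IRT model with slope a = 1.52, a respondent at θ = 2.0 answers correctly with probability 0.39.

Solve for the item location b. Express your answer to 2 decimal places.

2.29

P(θ) = 1 / (1 + exp(−a(θ − b)))
logit(0.39) = ln(0.39/0.61) = -0.4473
b = θ − logit/(a) = 2.0 − (-0.4473)/1.5200 = 2.2943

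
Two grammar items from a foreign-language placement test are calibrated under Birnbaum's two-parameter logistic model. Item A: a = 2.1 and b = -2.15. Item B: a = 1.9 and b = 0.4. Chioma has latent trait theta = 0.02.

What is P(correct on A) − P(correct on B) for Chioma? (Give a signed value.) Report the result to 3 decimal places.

0.663

P(theta) = 1 / (1 + exp(−a(theta − b)))
P_A = 0.9896
P_B = 0.3270
P_A − P_B = 0.6627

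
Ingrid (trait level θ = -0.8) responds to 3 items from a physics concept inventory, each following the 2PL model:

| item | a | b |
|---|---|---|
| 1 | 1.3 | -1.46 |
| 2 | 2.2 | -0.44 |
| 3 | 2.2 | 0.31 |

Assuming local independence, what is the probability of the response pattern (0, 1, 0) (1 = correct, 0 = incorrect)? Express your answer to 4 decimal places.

P(θ) = 1 / (1 + exp(−a(θ − b)))
P_1 = 1/(1+e^{-0.8580}) = 0.7022
P_2 = 1/(1+e^{0.7920}) = 0.3117
P_3 = 1/(1+e^{2.4420}) = 0.0800
L = (1−P_1) × P_2 × (1−P_3) = 0.2978 × 0.3117 × 0.9200 = 0.08539

0.0854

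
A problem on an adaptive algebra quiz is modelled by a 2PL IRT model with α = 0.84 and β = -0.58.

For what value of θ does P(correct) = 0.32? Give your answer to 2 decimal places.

-1.48

P(θ) = 1 / (1 + exp(−α(θ − β)))
logit = ln(0.3200/0.6800) = -0.7538
θ = β + logit/(α) = -0.58 + (-0.7538)/0.8400 = -1.4773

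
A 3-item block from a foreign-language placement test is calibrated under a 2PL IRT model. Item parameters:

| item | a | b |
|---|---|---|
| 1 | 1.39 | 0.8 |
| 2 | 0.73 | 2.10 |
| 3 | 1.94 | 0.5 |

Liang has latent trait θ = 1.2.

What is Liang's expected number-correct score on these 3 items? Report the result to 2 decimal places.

P(θ) = 1 / (1 + exp(−a(θ − b)))
P_1 = 1/(1+e^{-0.5560}) = 0.6355
P_2 = 1/(1+e^{0.6570}) = 0.3414
P_3 = 1/(1+e^{-1.3580}) = 0.7954
E[score] = 0.6355 + 0.3414 + 0.7954 = 1.7724

1.77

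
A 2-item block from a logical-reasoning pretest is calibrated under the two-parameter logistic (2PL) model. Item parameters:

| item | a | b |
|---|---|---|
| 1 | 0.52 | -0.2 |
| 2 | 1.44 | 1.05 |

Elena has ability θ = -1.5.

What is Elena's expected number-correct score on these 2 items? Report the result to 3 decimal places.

0.362

P(θ) = 1 / (1 + exp(−a(θ − b)))
P_1 = 1/(1+e^{0.6760}) = 0.3372
P_2 = 1/(1+e^{3.6720}) = 0.0248
E[score] = 0.3372 + 0.0248 = 0.3619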